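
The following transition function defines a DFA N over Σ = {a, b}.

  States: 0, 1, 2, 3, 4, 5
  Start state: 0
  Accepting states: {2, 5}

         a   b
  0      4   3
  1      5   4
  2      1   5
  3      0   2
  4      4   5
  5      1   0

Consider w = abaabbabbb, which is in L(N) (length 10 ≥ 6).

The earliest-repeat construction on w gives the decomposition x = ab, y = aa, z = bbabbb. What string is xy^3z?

xy^3z = ab·aa·aa·aa·bbabbb = abaaaaaabbabbb.
Reading y = aa takes N from 5 back to 5, so after x·y·y·y the machine is still in 5, and z then leads to the accepting state 5. Hence abaaaaaabbabbb ∈ L(N).

abaaaaaabbabbb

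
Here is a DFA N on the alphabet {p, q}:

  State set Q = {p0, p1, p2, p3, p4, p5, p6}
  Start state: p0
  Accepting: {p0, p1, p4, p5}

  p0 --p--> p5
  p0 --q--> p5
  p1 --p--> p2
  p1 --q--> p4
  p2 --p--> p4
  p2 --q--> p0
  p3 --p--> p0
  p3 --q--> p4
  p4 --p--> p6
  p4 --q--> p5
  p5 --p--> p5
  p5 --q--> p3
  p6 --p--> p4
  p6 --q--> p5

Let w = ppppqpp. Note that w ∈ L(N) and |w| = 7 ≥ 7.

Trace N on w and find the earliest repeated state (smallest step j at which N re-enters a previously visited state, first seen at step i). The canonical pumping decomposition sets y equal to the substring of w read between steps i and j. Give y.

p

Run of N on w = p p p p q p p:
  step 0: p0  (start)
  step 1: p5  (read p: p0→p5)
  step 2: p5  (read p: p5→p5)   ← first repeat (p5 seen earlier)
  step 3: p5  (read p: p5→p5)
  step 4: p5  (read p: p5→p5)
  step 5: p3  (read q: p5→p3)
  step 6: p0  (read p: p3→p0)
  step 7: p5  (read p: p0→p5)

So i = 1, j = 2, giving x = w[0:1] = p, y = w[1:2] = p, z = w[2:7] = ppqpp.
Check: |xy| = 2 ≤ 7 and |y| = 1 ≥ 1. Reading y takes N from p5 back to p5, so every xyⁱz is accepted.
Since N has 7 states, any run of length ≥ 7 visits 7+1 states, so by pigeonhole some state repeats within the first 7 steps — that repeat gives the pumpable loop.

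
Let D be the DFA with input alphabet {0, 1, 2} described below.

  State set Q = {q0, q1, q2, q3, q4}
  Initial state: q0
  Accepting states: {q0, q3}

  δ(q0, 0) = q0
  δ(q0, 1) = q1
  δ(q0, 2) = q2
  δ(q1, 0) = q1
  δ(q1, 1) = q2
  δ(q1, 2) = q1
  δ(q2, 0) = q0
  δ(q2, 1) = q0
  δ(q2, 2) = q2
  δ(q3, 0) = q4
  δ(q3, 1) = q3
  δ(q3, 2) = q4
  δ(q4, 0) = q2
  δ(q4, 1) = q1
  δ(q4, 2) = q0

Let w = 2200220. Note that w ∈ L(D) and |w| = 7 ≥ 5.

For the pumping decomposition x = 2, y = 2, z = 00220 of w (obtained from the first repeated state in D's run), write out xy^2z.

22200220

xy^2z = 2·2·2·00220 = 22200220.
Reading y = 2 takes D from q2 back to q2, so after x·y·y the machine is still in q2, and z then leads to the accepting state q0. Hence 22200220 ∈ L(D).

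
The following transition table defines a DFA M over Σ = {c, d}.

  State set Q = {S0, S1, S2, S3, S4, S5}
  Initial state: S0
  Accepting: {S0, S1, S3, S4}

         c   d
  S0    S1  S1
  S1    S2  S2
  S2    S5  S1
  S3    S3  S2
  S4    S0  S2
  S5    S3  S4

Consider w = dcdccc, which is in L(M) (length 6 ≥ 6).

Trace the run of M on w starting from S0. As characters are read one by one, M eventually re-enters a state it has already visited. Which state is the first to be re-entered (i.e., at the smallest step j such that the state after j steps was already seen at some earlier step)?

State sequence: S0 -d-> S1 -c-> S2 -d-> S1 -c-> S2 -c-> S5 -c-> S3
First repeat at step 3: S1 was already visited.

The earliest repeat is at step j = 3: M is in S1, which it already visited at step i = 1.

S1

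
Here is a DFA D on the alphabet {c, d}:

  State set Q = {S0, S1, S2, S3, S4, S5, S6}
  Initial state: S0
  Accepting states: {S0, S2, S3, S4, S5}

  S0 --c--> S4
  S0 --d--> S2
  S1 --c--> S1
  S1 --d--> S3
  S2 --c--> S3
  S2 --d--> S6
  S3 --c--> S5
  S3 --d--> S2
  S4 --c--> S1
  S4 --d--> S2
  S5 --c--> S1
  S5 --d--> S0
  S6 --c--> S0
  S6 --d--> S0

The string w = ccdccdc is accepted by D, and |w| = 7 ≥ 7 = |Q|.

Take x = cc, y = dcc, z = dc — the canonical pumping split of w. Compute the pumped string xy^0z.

xy⁰z = xz = cc·dc = ccdc.
Reading y = dcc takes D from S1 back to S1, so after x the machine is still in S1, and z then leads to the accepting state S5. Hence ccdc ∈ L(D).

ccdc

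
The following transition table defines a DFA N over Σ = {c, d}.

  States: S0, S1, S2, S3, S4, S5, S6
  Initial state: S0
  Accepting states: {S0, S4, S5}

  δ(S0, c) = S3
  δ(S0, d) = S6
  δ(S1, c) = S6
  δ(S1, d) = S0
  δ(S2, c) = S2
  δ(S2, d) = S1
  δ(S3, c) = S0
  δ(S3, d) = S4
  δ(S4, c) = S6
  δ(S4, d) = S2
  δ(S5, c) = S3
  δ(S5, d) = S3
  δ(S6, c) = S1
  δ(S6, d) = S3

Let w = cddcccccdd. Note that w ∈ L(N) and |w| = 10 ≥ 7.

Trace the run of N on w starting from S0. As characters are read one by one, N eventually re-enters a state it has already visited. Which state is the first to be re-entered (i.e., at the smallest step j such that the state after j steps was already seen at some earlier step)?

S2

Run of N on w = c d d c c c c c d d:
  step 0: S0  (start)
  step 1: S3  (read c: S0→S3)
  step 2: S4  (read d: S3→S4)
  step 3: S2  (read d: S4→S2)
  step 4: S2  (read c: S2→S2)   ← first repeat (S2 seen earlier)
  step 5: S2  (read c: S2→S2)
  step 6: S2  (read c: S2→S2)
  step 7: S2  (read c: S2→S2)
  step 8: S2  (read c: S2→S2)
  step 9: S1  (read d: S2→S1)
  step 10: S0  (read d: S1→S0)

The earliest repeat is at step j = 4: N is in S2, which it already visited at step i = 3.
The DFA has 7 states, so the proof of the pumping lemma guarantees a repeated state among the first 7+1 visited; the segment between the two visits is the pumpable y.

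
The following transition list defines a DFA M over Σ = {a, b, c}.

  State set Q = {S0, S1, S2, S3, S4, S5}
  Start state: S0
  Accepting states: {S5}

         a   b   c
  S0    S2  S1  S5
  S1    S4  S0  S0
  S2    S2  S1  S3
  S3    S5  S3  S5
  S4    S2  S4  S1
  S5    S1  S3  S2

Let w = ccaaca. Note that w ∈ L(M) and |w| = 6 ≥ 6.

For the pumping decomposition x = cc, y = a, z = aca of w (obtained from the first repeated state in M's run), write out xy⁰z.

xy⁰z = xz = cc·aca = ccaca.
Reading y = a takes M from S2 back to S2, so after x the machine is still in S2, and z then leads to the accepting state S5. Hence ccaca ∈ L(M).

ccaca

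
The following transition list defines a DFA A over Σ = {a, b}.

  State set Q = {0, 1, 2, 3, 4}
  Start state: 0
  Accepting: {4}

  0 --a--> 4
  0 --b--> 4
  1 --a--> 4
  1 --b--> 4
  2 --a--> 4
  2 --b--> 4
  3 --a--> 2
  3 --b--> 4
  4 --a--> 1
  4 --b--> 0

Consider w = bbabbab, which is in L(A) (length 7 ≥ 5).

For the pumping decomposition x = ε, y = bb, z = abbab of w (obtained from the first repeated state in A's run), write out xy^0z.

xy⁰z = xz = ε·abbab = abbab.
Reading y = bb takes A from 0 back to 0, so after x the machine is still in 0, and z then leads to the accepting state 4. Hence abbab ∈ L(A).

abbab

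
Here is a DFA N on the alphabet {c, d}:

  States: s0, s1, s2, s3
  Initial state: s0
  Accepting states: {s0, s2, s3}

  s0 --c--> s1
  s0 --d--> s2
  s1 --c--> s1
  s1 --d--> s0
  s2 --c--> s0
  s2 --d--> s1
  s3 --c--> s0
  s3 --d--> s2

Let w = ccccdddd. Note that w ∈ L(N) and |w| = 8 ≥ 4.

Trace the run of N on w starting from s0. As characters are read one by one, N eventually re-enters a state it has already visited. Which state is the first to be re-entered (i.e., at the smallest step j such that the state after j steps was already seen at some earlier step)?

State sequence: s0 -c-> s1 -c-> s1 -c-> s1 -c-> s1 -d-> s0 -d-> s2 -d-> s1 -d-> s0
First repeat at step 2: s1 was already visited.

The earliest repeat is at step j = 2: N is in s1, which it already visited at step i = 1.
Pumping length from the standard proof: p = 4 (the number of states). The repeated state found above gives |xy| = j ≤ 4 and |y| = j − i ≥ 1.

s1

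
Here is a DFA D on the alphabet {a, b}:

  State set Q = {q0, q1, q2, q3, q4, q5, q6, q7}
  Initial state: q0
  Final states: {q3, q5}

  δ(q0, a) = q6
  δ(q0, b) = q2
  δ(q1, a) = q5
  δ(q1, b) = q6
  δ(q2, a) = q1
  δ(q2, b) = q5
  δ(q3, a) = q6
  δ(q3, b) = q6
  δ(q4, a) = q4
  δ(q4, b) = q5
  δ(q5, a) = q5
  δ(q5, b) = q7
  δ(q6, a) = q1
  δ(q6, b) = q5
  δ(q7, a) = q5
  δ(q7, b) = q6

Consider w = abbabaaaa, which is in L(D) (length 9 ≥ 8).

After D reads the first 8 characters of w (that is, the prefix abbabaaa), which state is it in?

Run of D on the first 8 characters of w = a b b a b a a a:
  step 0: q0  (start)
  step 1: q6  (read a: q0→q6)
  step 2: q5  (read b: q6→q5)
  step 3: q7  (read b: q5→q7)
  step 4: q5  (read a: q7→q5)
  step 5: q7  (read b: q5→q7)
  step 6: q5  (read a: q7→q5)
  step 7: q5  (read a: q5→q5)
  step 8: q5  (read a: q5→q5)

After reading 8 characters, D is in state q5.

q5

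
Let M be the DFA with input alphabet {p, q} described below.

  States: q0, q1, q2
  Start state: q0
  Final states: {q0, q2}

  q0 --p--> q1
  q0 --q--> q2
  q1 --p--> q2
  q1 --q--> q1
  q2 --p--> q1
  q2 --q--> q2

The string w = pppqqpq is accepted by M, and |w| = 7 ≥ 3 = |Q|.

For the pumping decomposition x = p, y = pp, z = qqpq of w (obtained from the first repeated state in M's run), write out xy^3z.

xy^3z = p·pp·pp·pp·qqpq = pppppppqqpq.
Reading y = pp takes M from q1 back to q1, so after x·y·y·y the machine is still in q1, and z then leads to the accepting state q2. Hence pppppppqqpq ∈ L(M).

pppppppqqpq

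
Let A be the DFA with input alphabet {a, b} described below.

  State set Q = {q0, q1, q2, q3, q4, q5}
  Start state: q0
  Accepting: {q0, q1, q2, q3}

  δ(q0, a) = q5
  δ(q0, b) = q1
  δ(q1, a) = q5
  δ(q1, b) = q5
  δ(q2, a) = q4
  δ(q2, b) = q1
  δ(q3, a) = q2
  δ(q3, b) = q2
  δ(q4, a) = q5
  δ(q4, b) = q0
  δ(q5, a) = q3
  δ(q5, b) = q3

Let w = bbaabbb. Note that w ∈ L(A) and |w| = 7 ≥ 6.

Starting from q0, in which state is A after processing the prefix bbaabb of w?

State sequence: q0 -b-> q1 -b-> q5 -a-> q3 -a-> q2 -b-> q1 -b-> q5

After reading 6 characters, A is in state q5.
(This kind of state-tracing is the core of the pumping-lemma construction: with 6 states, pigeonhole forces a repeat within the first 6 steps.)

q5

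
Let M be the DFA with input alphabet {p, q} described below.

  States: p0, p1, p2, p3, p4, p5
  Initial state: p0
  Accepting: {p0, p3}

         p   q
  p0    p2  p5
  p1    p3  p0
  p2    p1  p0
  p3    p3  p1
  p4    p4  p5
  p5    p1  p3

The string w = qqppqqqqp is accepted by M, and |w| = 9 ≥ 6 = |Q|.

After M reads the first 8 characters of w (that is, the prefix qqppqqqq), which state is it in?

Run of M on the first 8 characters of w = q q p p q q q q:
  step 0: p0  (start)
  step 1: p5  (read q: p0→p5)
  step 2: p3  (read q: p5→p3)
  step 3: p3  (read p: p3→p3)
  step 4: p3  (read p: p3→p3)
  step 5: p1  (read q: p3→p1)
  step 6: p0  (read q: p1→p0)
  step 7: p5  (read q: p0→p5)
  step 8: p3  (read q: p5→p3)

After reading 8 characters, M is in state p3.
(This kind of state-tracing is the core of the pumping-lemma construction: with 6 states, pigeonhole forces a repeat within the first 6 steps.)

p3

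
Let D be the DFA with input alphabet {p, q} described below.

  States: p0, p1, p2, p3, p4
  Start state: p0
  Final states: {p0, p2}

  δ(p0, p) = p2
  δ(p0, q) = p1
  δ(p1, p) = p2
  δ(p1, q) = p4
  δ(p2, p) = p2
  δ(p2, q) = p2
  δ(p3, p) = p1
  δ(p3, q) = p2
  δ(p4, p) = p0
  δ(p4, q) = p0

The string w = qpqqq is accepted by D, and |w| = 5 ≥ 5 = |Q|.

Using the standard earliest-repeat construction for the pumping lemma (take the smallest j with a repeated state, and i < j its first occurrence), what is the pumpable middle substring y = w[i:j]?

Run of D on w = q p q q q:
  step 0: p0  (start)
  step 1: p1  (read q: p0→p1)
  step 2: p2  (read p: p1→p2)
  step 3: p2  (read q: p2→p2)   ← first repeat (p2 seen earlier)
  step 4: p2  (read q: p2→p2)
  step 5: p2  (read q: p2→p2)

So i = 2, j = 3, giving x = w[0:2] = qp, y = w[2:3] = q, z = w[3:5] = qq.
Check: |xy| = 3 ≤ 5 and |y| = 1 ≥ 1. Reading y takes D from p2 back to p2, so every xyⁱz is accepted.

q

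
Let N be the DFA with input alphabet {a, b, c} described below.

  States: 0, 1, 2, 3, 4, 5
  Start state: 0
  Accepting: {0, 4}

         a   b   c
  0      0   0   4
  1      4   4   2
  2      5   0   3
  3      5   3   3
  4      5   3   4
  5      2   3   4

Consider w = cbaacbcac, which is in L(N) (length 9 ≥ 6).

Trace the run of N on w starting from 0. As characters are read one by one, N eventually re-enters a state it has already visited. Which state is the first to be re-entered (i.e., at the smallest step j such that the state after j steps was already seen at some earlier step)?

Run of N on w = c b a a c b c a c:
  step 0: 0  (start)
  step 1: 4  (read c: 0→4)
  step 2: 3  (read b: 4→3)
  step 3: 5  (read a: 3→5)
  step 4: 2  (read a: 5→2)
  step 5: 3  (read c: 2→3)   ← first repeat (3 seen earlier)
  step 6: 3  (read b: 3→3)
  step 7: 3  (read c: 3→3)
  step 8: 5  (read a: 3→5)
  step 9: 4  (read c: 5→4)

The earliest repeat is at step j = 5: N is in 3, which it already visited at step i = 2.
Pumping length from the standard proof: p = 6 (the number of states). The repeated state found above gives |xy| = j ≤ 6 and |y| = j − i ≥ 1.

3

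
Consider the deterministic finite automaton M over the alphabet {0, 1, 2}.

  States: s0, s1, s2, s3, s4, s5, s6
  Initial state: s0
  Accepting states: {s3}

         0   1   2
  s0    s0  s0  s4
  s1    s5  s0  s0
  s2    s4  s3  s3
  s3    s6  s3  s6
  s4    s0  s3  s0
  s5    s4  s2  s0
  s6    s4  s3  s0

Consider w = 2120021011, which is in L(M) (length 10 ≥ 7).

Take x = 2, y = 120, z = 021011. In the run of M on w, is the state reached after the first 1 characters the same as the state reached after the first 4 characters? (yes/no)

Run of M on the first 4 characters of w = 2 1 2 0:
  step 0: s0  (start)
  step 1: s4  (read 2: s0→s4)
  step 2: s3  (read 1: s4→s3)
  step 3: s6  (read 2: s3→s6)
  step 4: s4  (read 0: s6→s4)

After x (step 1): s4. After xy (step 4): s4.
They match, so y = 120 drives M around a cycle from s4 back to itself; pumping y any number of times keeps M in s4 before reading z, and xyⁱz ∈ L(M) for every i ≥ 0.

yes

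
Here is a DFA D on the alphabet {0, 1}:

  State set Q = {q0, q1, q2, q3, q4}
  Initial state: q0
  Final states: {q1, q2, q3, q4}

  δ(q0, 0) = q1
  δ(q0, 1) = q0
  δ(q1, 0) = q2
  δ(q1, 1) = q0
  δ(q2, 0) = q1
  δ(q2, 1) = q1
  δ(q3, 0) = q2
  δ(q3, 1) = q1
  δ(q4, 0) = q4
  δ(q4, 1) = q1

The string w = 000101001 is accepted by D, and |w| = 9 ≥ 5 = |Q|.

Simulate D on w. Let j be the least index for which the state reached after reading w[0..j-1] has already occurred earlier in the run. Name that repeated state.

Run of D on w = 0 0 0 1 0 1 0 0 1:
  step 0: q0  (start)
  step 1: q1  (read 0: q0→q1)
  step 2: q2  (read 0: q1→q2)
  step 3: q1  (read 0: q2→q1)   ← first repeat (q1 seen earlier)
  step 4: q0  (read 1: q1→q0)
  step 5: q1  (read 0: q0→q1)
  step 6: q0  (read 1: q1→q0)
  step 7: q1  (read 0: q0→q1)
  step 8: q2  (read 0: q1→q2)
  step 9: q1  (read 1: q2→q1)

The earliest repeat is at step j = 3: D is in q1, which it already visited at step i = 1.
Pumping length from the standard proof: p = 5 (the number of states). The repeated state found above gives |xy| = j ≤ 5 and |y| = j − i ≥ 1.

q1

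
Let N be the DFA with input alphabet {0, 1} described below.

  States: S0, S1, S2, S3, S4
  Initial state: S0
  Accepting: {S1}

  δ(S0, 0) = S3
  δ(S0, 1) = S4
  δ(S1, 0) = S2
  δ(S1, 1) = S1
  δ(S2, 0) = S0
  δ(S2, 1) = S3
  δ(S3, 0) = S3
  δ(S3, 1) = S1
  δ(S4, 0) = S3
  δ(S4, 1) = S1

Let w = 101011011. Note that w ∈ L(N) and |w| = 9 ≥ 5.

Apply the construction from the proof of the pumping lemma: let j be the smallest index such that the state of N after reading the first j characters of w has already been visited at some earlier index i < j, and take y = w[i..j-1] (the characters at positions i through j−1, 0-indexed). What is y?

101

State sequence: S0 -1-> S4 -0-> S3 -1-> S1 -0-> S2 -1-> S3 -1-> S1 -0-> S2 -1-> S3 -1-> S1
First repeat at step 5: S3 was already visited.

So i = 2, j = 5, giving x = w[0:2] = 10, y = w[2:5] = 101, z = w[5:9] = 1011.
Check: |xy| = 5 ≤ 5 and |y| = 3 ≥ 1. Reading y takes N from S3 back to S3, so every xyⁱz is accepted.
Pumping length from the standard proof: p = 5 (the number of states). The repeated state found above gives |xy| = j ≤ 5 and |y| = j − i ≥ 1.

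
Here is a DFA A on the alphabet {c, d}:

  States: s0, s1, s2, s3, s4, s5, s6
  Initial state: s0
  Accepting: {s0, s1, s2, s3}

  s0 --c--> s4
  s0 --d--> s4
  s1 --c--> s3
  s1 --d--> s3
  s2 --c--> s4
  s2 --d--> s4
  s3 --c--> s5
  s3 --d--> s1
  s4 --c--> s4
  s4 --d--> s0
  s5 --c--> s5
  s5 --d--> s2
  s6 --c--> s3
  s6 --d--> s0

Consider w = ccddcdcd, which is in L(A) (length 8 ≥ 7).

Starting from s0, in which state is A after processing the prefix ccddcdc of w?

State sequence: s0 -c-> s4 -c-> s4 -d-> s0 -d-> s4 -c-> s4 -d-> s0 -c-> s4

After reading 7 characters, A is in state s4.

s4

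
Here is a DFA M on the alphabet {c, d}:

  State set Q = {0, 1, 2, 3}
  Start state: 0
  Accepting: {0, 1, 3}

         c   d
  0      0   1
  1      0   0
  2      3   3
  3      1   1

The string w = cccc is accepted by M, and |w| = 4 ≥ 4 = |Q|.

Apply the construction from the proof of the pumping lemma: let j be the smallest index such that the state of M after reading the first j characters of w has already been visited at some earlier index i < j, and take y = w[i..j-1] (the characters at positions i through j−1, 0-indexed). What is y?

State sequence: 0 -c-> 0 -c-> 0 -c-> 0 -c-> 0
First repeat at step 1: 0 was already visited.

So i = 0, j = 1, giving x = w[0:0] = ε, y = w[0:1] = c, z = w[1:4] = ccc.
Check: |xy| = 1 ≤ 4 and |y| = 1 ≥ 1. Reading y takes M from 0 back to 0, so every xyⁱz is accepted.

c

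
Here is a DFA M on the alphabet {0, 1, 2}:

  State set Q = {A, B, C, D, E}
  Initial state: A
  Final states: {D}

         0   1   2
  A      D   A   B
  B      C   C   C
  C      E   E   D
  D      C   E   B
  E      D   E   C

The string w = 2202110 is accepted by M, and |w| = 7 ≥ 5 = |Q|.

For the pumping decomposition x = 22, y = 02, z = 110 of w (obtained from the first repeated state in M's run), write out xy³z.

xy^3z = 22·02·02·02·110 = 22020202110.
Reading y = 02 takes M from C back to C, so after x·y·y·y the machine is still in C, and z then leads to the accepting state D. Hence 22020202110 ∈ L(M).

22020202110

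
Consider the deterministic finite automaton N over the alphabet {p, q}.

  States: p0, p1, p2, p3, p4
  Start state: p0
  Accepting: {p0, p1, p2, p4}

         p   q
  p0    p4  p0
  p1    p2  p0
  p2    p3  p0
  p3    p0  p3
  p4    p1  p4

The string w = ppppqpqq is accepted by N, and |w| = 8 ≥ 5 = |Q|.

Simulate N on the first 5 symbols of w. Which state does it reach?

State sequence: p0 -p-> p4 -p-> p1 -p-> p2 -p-> p3 -q-> p3

After reading 5 characters, N is in state p3.

p3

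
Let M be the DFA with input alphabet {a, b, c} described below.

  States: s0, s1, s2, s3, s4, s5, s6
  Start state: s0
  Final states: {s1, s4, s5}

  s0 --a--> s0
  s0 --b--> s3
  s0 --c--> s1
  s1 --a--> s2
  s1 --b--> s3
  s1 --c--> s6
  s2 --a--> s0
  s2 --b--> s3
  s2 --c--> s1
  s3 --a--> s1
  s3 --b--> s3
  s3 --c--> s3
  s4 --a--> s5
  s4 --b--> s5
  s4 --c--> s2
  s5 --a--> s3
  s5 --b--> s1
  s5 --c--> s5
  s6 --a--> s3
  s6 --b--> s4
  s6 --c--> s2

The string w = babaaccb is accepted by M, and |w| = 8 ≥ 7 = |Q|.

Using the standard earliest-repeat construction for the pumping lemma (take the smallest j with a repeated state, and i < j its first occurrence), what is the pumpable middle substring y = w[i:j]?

State sequence: s0 -b-> s3 -a-> s1 -b-> s3 -a-> s1 -a-> s2 -c-> s1 -c-> s6 -b-> s4
First repeat at step 3: s3 was already visited.

So i = 1, j = 3, giving x = w[0:1] = b, y = w[1:3] = ab, z = w[3:8] = aaccb.
Check: |xy| = 3 ≤ 7 and |y| = 2 ≥ 1. Reading y takes M from s3 back to s3, so every xyⁱz is accepted.

ab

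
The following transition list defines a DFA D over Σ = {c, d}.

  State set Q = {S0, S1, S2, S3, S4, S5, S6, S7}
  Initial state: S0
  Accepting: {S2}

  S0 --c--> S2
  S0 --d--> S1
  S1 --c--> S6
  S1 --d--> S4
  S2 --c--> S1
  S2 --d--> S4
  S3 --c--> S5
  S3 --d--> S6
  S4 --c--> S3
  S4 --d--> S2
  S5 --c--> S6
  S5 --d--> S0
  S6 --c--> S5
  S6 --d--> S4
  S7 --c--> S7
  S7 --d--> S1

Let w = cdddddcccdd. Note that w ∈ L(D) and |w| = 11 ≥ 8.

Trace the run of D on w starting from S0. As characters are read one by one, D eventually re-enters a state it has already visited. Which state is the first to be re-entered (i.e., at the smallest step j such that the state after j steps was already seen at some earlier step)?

S2

State sequence: S0 -c-> S2 -d-> S4 -d-> S2 -d-> S4 -d-> S2 -d-> S4 -c-> S3 -c-> S5 -c-> S6 -d-> S4 -d-> S2
First repeat at step 3: S2 was already visited.

The earliest repeat is at step j = 3: D is in S2, which it already visited at step i = 1.
With |Q| = 8, pigeonhole forces a state repeat no later than step 8; the substring read between the first and second visits to that state can be pumped.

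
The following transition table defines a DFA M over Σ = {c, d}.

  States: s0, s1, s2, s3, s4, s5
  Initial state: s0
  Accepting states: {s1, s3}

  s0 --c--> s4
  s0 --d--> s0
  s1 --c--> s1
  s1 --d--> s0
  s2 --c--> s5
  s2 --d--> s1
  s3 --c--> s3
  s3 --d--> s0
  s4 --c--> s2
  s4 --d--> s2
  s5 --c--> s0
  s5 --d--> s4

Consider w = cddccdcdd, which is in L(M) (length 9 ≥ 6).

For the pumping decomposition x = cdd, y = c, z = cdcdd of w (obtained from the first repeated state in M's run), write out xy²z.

cddcccdcdd

xy^2z = cdd·c·c·cdcdd = cddcccdcdd.
Reading y = c takes M from s1 back to s1, so after x·y·y the machine is still in s1, and z then leads to the accepting state s1. Hence cddcccdcdd ∈ L(M).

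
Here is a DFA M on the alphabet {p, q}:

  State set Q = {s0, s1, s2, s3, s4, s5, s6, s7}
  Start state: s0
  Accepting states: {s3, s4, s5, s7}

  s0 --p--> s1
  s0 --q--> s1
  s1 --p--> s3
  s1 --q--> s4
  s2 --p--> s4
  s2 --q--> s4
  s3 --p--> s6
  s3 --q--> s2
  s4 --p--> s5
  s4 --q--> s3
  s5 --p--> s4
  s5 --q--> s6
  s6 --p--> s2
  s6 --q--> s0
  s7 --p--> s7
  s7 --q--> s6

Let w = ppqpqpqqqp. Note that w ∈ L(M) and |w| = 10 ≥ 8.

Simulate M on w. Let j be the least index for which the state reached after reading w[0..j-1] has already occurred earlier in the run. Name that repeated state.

State sequence: s0 -p-> s1 -p-> s3 -q-> s2 -p-> s4 -q-> s3 -p-> s6 -q-> s0 -q-> s1 -q-> s4 -p-> s5
First repeat at step 5: s3 was already visited.

The earliest repeat is at step j = 5: M is in s3, which it already visited at step i = 2.

s3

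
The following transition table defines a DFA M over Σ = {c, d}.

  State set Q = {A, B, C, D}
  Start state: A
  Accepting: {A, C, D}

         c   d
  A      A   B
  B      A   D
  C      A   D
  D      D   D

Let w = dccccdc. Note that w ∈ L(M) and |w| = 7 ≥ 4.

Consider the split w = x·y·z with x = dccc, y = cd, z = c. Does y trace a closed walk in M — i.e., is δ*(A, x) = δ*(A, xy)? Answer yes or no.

Run of M on the first 6 characters of w = d c c c c d:
  step 0: A  (start)
  step 1: B  (read d: A→B)
  step 2: A  (read c: B→A)
  step 3: A  (read c: A→A)
  step 4: A  (read c: A→A)
  step 5: A  (read c: A→A)
  step 6: B  (read d: A→B)

After x (step 4): A. After xy (step 6): B.
They differ (A ≠ B), so y is not a cycle from the state after x; this split is not the one the pumping-lemma construction produces, and pumping y need not keep the string in L(M).

no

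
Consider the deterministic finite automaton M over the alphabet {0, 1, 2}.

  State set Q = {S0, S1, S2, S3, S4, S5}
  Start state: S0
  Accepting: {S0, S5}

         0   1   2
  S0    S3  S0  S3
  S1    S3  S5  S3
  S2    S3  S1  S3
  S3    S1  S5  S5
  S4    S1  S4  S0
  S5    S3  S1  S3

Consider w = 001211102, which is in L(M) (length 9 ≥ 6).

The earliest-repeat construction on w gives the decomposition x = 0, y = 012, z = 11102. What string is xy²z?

001201211102

xy^2z = 0·012·012·11102 = 001201211102.
Reading y = 012 takes M from S3 back to S3, so after x·y·y the machine is still in S3, and z then leads to the accepting state S5. Hence 001201211102 ∈ L(M).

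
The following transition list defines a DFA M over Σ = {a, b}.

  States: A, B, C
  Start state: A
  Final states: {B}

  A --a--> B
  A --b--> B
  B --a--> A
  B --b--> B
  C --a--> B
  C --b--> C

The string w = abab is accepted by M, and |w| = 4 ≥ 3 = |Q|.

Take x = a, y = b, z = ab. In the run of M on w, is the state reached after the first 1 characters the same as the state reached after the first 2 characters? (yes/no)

yes

Run of M on the first 2 characters of w = a b:
  step 0: A  (start)
  step 1: B  (read a: A→B)
  step 2: B  (read b: B→B)

After x (step 1): B. After xy (step 2): B.
They match, so y = b drives M around a cycle from B back to itself; pumping y any number of times keeps M in B before reading z, and xyⁱz ∈ L(M) for every i ≥ 0.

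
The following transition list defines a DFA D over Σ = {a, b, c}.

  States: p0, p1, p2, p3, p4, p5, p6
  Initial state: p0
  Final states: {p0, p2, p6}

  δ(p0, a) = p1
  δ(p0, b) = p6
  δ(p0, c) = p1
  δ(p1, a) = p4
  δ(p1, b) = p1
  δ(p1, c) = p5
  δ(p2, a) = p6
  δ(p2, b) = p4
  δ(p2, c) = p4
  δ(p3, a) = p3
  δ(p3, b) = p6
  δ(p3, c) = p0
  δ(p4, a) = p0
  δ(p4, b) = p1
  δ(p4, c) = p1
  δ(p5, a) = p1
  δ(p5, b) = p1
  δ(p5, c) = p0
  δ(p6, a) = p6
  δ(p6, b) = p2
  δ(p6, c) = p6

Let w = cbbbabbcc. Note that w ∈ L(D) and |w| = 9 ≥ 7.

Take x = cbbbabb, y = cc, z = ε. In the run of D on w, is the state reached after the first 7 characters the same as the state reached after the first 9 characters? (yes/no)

Run of D on the first 9 characters of w = c b b b a b b c c:
  step 0: p0  (start)
  step 1: p1  (read c: p0→p1)
  step 2: p1  (read b: p1→p1)
  step 3: p1  (read b: p1→p1)
  step 4: p1  (read b: p1→p1)
  step 5: p4  (read a: p1→p4)
  step 6: p1  (read b: p4→p1)
  step 7: p1  (read b: p1→p1)
  step 8: p5  (read c: p1→p5)
  step 9: p0  (read c: p5→p0)

After x (step 7): p1. After xy (step 9): p0.
They differ (p1 ≠ p0), so y is not a cycle from the state after x; this split is not the one the pumping-lemma construction produces, and pumping y need not keep the string in L(D).

no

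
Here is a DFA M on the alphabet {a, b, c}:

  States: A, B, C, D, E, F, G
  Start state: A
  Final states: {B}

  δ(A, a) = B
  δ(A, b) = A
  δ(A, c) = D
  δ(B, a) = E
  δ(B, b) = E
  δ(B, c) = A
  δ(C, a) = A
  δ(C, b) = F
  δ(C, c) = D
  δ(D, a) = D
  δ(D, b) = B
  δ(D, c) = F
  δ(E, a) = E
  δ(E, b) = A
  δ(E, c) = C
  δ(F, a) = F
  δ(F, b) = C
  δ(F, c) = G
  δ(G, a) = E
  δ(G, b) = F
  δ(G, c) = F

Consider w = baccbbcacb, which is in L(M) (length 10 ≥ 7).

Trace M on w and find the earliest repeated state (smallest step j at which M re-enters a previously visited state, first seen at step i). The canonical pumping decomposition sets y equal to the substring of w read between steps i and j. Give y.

b

State sequence: A -b-> A -a-> B -c-> A -c-> D -b-> B -b-> E -c-> C -a-> A -c-> D -b-> B
First repeat at step 1: A was already visited.

So i = 0, j = 1, giving x = w[0:0] = ε, y = w[0:1] = b, z = w[1:10] = accbbcacb.
Check: |xy| = 1 ≤ 7 and |y| = 1 ≥ 1. Reading y takes M from A back to A, so every xyⁱz is accepted.
Pumping length from the standard proof: p = 7 (the number of states). The repeated state found above gives |xy| = j ≤ 7 and |y| = j − i ≥ 1.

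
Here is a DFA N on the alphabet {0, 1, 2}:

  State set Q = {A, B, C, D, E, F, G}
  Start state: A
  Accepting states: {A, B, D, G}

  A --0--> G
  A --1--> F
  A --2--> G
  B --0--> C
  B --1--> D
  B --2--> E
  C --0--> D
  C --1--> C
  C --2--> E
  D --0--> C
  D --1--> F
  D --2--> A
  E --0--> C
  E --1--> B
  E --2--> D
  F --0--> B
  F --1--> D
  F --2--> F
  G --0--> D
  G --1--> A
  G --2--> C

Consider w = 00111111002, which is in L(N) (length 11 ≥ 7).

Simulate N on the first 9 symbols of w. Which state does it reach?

Run of N on the first 9 characters of w = 0 0 1 1 1 1 1 1 0:
  step 0: A  (start)
  step 1: G  (read 0: A→G)
  step 2: D  (read 0: G→D)
  step 3: F  (read 1: D→F)
  step 4: D  (read 1: F→D)
  step 5: F  (read 1: D→F)
  step 6: D  (read 1: F→D)
  step 7: F  (read 1: D→F)
  step 8: D  (read 1: F→D)
  step 9: C  (read 0: D→C)

After reading 9 characters, N is in state C.

C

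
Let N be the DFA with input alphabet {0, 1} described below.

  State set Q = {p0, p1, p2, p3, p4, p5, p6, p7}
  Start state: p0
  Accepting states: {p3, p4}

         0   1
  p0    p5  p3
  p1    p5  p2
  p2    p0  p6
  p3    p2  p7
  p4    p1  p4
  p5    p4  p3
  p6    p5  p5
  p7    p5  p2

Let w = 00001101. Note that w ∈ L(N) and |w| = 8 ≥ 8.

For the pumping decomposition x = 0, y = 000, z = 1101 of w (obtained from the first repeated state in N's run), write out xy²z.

00000001101

xy^2z = 0·000·000·1101 = 00000001101.
Reading y = 000 takes N from p5 back to p5, so after x·y·y the machine is still in p5, and z then leads to the accepting state p3. Hence 00000001101 ∈ L(N).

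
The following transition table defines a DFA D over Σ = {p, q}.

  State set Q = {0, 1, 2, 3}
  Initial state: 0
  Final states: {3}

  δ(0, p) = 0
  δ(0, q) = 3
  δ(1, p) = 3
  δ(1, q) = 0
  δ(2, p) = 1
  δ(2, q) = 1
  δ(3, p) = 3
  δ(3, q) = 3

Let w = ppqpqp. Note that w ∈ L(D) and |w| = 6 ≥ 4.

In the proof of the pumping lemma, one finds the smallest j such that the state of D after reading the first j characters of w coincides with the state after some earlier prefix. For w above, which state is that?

State sequence: 0 -p-> 0 -p-> 0 -q-> 3 -p-> 3 -q-> 3 -p-> 3
First repeat at step 1: 0 was already visited.

The earliest repeat is at step j = 1: D is in 0, which it already visited at step i = 0.
With |Q| = 4, pigeonhole forces a state repeat no later than step 4; the substring read between the first and second visits to that state can be pumped.

0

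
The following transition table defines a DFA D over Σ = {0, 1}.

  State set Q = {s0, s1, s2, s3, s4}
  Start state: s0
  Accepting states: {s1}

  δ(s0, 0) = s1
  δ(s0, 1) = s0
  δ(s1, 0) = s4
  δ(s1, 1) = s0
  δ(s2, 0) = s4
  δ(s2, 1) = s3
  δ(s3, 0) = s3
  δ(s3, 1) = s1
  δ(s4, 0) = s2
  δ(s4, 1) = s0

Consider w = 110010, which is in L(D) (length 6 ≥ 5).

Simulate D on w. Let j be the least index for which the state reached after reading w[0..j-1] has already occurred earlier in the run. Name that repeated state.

State sequence: s0 -1-> s0 -1-> s0 -0-> s1 -0-> s4 -1-> s0 -0-> s1
First repeat at step 1: s0 was already visited.

The earliest repeat is at step j = 1: D is in s0, which it already visited at step i = 0.

s0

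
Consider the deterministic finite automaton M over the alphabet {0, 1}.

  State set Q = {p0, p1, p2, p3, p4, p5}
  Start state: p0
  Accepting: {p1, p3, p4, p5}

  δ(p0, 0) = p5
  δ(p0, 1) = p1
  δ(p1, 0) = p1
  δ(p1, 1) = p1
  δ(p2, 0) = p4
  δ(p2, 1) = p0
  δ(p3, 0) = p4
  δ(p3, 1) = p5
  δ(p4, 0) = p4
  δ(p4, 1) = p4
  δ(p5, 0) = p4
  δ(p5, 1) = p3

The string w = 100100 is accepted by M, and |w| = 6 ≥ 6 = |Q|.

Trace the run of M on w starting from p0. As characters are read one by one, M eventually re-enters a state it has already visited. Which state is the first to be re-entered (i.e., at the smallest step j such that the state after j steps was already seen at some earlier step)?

p1

Run of M on w = 1 0 0 1 0 0:
  step 0: p0  (start)
  step 1: p1  (read 1: p0→p1)
  step 2: p1  (read 0: p1→p1)   ← first repeat (p1 seen earlier)
  step 3: p1  (read 0: p1→p1)
  step 4: p1  (read 1: p1→p1)
  step 5: p1  (read 0: p1→p1)
  step 6: p1  (read 0: p1→p1)

The earliest repeat is at step j = 2: M is in p1, which it already visited at step i = 1.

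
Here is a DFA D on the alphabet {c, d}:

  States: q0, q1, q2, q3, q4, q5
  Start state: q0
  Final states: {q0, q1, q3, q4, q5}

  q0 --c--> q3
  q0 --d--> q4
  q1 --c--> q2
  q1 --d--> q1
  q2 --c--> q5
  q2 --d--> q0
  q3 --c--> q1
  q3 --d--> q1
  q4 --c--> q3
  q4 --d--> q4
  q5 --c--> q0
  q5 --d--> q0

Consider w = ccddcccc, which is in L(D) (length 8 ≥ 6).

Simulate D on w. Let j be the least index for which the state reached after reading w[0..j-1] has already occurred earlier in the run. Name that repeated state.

Run of D on w = c c d d c c c c:
  step 0: q0  (start)
  step 1: q3  (read c: q0→q3)
  step 2: q1  (read c: q3→q1)
  step 3: q1  (read d: q1→q1)   ← first repeat (q1 seen earlier)
  step 4: q1  (read d: q1→q1)
  step 5: q2  (read c: q1→q2)
  step 6: q5  (read c: q2→q5)
  step 7: q0  (read c: q5→q0)
  step 8: q3  (read c: q0→q3)

The earliest repeat is at step j = 3: D is in q1, which it already visited at step i = 2.

q1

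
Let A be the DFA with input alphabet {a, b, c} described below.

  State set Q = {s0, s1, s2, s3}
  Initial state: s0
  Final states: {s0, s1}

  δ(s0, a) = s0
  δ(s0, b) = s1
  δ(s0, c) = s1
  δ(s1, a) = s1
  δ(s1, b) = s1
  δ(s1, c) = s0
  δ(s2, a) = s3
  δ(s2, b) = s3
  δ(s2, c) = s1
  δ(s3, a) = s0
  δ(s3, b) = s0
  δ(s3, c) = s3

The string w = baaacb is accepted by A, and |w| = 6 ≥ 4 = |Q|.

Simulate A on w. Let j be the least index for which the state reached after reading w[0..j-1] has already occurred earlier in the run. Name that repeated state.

s1

Run of A on w = b a a a c b:
  step 0: s0  (start)
  step 1: s1  (read b: s0→s1)
  step 2: s1  (read a: s1→s1)   ← first repeat (s1 seen earlier)
  step 3: s1  (read a: s1→s1)
  step 4: s1  (read a: s1→s1)
  step 5: s0  (read c: s1→s0)
  step 6: s1  (read b: s0→s1)

The earliest repeat is at step j = 2: A is in s1, which it already visited at step i = 1.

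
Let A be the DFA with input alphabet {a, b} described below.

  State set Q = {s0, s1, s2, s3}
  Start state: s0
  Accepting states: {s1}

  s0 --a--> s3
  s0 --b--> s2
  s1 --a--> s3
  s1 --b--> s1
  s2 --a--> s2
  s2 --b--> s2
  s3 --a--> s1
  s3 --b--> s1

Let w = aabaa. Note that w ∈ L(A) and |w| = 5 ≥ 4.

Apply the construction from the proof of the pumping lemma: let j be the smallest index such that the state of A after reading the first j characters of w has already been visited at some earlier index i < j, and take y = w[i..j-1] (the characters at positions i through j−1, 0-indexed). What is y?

Run of A on w = a a b a a:
  step 0: s0  (start)
  step 1: s3  (read a: s0→s3)
  step 2: s1  (read a: s3→s1)
  step 3: s1  (read b: s1→s1)   ← first repeat (s1 seen earlier)
  step 4: s3  (read a: s1→s3)
  step 5: s1  (read a: s3→s1)

So i = 2, j = 3, giving x = w[0:2] = aa, y = w[2:3] = b, z = w[3:5] = aa.
Check: |xy| = 3 ≤ 4 and |y| = 1 ≥ 1. Reading y takes A from s1 back to s1, so every xyⁱz is accepted.

b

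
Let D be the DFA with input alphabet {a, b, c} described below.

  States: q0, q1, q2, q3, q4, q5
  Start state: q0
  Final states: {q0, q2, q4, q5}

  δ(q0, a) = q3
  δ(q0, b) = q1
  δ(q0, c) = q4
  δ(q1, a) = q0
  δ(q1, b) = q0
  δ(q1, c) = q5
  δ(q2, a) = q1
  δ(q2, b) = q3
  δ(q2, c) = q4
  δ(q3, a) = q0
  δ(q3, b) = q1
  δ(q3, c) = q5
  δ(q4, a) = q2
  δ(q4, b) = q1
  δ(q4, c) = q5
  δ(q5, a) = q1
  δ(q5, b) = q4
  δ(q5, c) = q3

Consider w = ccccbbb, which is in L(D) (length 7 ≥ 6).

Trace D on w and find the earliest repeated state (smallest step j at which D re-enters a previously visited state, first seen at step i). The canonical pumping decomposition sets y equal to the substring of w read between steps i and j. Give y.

cc

State sequence: q0 -c-> q4 -c-> q5 -c-> q3 -c-> q5 -b-> q4 -b-> q1 -b-> q0
First repeat at step 4: q5 was already visited.

So i = 2, j = 4, giving x = w[0:2] = cc, y = w[2:4] = cc, z = w[4:7] = bbb.
Check: |xy| = 4 ≤ 6 and |y| = 2 ≥ 1. Reading y takes D from q5 back to q5, so every xyⁱz is accepted.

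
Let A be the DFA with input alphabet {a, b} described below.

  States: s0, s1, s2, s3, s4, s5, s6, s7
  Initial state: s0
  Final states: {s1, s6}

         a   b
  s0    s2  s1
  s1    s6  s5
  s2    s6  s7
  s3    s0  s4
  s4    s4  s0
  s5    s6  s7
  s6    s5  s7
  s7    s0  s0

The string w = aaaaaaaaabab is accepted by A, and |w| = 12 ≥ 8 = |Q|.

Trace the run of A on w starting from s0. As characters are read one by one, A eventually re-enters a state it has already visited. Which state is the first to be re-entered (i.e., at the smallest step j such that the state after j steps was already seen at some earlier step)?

Run of A on w = a a a a a a a a a b a b:
  step 0: s0  (start)
  step 1: s2  (read a: s0→s2)
  step 2: s6  (read a: s2→s6)
  step 3: s5  (read a: s6→s5)
  step 4: s6  (read a: s5→s6)   ← first repeat (s6 seen earlier)
  step 5: s5  (read a: s6→s5)
  step 6: s6  (read a: s5→s6)
  step 7: s5  (read a: s6→s5)
  step 8: s6  (read a: s5→s6)
  step 9: s5  (read a: s6→s5)
  step 10: s7  (read b: s5→s7)
  step 11: s0  (read a: s7→s0)
  step 12: s1  (read b: s0→s1)

The earliest repeat is at step j = 4: A is in s6, which it already visited at step i = 2.
With |Q| = 8, pigeonhole forces a state repeat no later than step 8; the substring read between the first and second visits to that state can be pumped.

s6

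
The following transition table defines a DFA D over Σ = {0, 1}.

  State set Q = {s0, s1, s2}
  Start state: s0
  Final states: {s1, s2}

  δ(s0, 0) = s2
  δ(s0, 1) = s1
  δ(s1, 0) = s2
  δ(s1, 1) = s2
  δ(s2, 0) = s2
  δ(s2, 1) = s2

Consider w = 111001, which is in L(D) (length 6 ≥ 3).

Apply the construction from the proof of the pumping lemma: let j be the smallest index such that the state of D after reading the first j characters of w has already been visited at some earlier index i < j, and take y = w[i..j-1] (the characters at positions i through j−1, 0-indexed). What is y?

State sequence: s0 -1-> s1 -1-> s2 -1-> s2 -0-> s2 -0-> s2 -1-> s2
First repeat at step 3: s2 was already visited.

So i = 2, j = 3, giving x = w[0:2] = 11, y = w[2:3] = 1, z = w[3:6] = 001.
Check: |xy| = 3 ≤ 3 and |y| = 1 ≥ 1. Reading y takes D from s2 back to s2, so every xyⁱz is accepted.

1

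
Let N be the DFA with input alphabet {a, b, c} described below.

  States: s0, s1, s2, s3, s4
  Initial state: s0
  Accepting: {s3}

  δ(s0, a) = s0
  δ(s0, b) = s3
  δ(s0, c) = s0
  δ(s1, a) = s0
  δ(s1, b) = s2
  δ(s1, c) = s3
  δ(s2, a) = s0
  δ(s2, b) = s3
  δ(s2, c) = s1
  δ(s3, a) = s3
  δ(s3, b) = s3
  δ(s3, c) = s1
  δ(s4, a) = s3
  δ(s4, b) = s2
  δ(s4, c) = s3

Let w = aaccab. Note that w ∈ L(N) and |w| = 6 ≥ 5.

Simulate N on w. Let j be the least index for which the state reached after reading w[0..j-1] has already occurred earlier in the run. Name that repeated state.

Run of N on w = a a c c a b:
  step 0: s0  (start)
  step 1: s0  (read a: s0→s0)   ← first repeat (s0 seen earlier)
  step 2: s0  (read a: s0→s0)
  step 3: s0  (read c: s0→s0)
  step 4: s0  (read c: s0→s0)
  step 5: s0  (read a: s0→s0)
  step 6: s3  (read b: s0→s3)

The earliest repeat is at step j = 1: N is in s0, which it already visited at step i = 0.

s0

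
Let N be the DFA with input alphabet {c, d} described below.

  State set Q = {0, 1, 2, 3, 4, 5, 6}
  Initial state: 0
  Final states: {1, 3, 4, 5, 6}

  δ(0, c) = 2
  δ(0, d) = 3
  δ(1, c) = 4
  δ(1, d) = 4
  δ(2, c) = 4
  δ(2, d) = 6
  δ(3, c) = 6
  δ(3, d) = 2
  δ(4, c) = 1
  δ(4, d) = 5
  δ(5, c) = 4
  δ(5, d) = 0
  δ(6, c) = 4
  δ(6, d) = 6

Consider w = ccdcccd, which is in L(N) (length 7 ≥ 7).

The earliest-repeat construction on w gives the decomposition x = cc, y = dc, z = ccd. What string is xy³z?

xy^3z = cc·dc·dc·dc·ccd = ccdcdcdcccd.
Reading y = dc takes N from 4 back to 4, so after x·y·y·y the machine is still in 4, and z then leads to the accepting state 5. Hence ccdcdcdcccd ∈ L(N).

ccdcdcdcccd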